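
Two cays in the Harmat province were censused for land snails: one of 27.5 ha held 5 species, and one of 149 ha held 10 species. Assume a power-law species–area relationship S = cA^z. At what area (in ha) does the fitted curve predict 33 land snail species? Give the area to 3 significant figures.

2740 ha

z = ln(10/5) / ln(149/27.5) = 0.6931 / 1.6898 = 0.4102
c = 5 / 27.5^0.4102 = 5 / 3.894 = 1.284
A = (33/1.284)^(1/0.4102) ⇒ ln A = ln(25.7)/0.4102 = 7.9145
A = e^7.9145 ≈ 2737 ha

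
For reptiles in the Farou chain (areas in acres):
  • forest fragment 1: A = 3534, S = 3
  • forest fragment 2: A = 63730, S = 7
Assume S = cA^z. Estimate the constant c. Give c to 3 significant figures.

0.274

z = ln(S₂/S₁) / ln(A₂/A₁) = ln(7/3) / ln(63730/3534) = 0.8473 / 2.8922 = 0.2930
c = S₁ / A₁^z = 3 / 3534^0.2930 = 3 / 10.95 = 0.2739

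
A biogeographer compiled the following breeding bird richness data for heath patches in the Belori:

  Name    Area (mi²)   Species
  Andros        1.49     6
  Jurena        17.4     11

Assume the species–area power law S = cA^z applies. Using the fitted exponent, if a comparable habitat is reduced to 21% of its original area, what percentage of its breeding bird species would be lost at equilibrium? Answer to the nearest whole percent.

z = ln(11/6) / ln(17.4/1.49) = 0.6061 / 2.4577 = 0.2466
S_new/S_old = (A_new/A_old)^z = 0.21^0.2466 = exp(0.2466 × -1.5606) = 0.6805
Fraction lost = 1 − 0.6805 = 0.3195

32%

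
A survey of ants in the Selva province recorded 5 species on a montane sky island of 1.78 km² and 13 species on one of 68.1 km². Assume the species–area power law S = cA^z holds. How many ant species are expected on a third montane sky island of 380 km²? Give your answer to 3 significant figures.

z = ln(13/5) / ln(68.1/1.78) = 0.9555 / 3.6444 = 0.2622
c = 5 / 1.78^0.2622 = 5 / 1.163 = 4.298
S₃ = 4.298 × 380^0.2622 = 4.298 × 4.747 ≈ 20.4

20.4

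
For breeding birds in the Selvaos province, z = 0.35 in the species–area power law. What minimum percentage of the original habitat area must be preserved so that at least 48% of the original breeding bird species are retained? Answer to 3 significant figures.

Need (A_new/A_old)^0.35 = 0.48, so A_new/A_old = 0.48^(1/0.35) = 0.48^2.857
ln(A_new/A_old) = ln 0.48 / 0.35 = -0.7340 / 0.35 = -2.0971
A_new/A_old = e^-2.0971 ≈ 0.1228

12.3%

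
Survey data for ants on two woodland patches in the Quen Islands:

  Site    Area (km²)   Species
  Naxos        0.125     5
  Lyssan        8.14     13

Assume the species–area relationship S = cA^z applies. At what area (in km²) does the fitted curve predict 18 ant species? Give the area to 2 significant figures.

34 km²

z = ln(13/5) / ln(8.14/0.125) = 0.9555 / 4.1762 = 0.2288
c = 5 / 0.125^0.2288 = 5 / 0.6214 = 8.046
A = (18/8.046)^(1/0.2288) ⇒ ln A = ln(2.237)/0.2288 = 3.5191
A = e^3.5191 ≈ 33.75 km²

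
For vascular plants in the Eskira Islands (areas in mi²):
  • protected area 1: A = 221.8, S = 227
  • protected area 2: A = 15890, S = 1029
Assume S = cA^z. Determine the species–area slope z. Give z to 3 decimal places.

Taking logs: ln S = ln c + z ln A, so z = (ln S₂ − ln S₁)/(ln A₂ − ln A₁).
z = ln(1029/227) / ln(15890/221.8) = ln(4.533) / ln(71.64) = 1.5114 / 4.2717 = 0.3538

0.354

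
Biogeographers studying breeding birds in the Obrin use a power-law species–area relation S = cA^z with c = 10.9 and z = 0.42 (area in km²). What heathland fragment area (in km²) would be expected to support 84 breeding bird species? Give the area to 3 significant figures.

129 km²

84 = 10.9 × A^0.42  ⇒  A^0.42 = 84/10.9 = 7.706
ln A = ln(7.706) / 0.42 = 2.0421 / 0.42 = 4.8620
A = e^4.8620 ≈ 129.3 km²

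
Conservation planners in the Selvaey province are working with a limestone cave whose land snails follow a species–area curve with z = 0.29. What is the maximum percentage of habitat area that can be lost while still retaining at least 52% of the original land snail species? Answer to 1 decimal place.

Need (A_new/A_old)^0.29 = 0.52, so A_new/A_old = 0.52^(1/0.29) = 0.52^3.448
ln(A_new/A_old) = ln 0.52 / 0.29 = -0.6539 / 0.29 = -2.2549
A_new/A_old = e^-2.2549 ≈ 0.1049
Fraction that can be lost = 1 − 0.1049 = 0.8951

89.5%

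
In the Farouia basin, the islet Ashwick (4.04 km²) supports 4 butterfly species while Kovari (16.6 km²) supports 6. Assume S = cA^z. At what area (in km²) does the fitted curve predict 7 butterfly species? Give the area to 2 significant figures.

28 km²

z = ln(6/4) / ln(16.6/4.04) = 0.4055 / 1.4132 = 0.2869
c = 4 / 4.04^0.2869 = 4 / 1.493 = 2.68
A = (7/2.68)^(1/0.2869) ⇒ ln A = ln(2.612)/0.2869 = 3.3467
A = e^3.3467 ≈ 28.41 km²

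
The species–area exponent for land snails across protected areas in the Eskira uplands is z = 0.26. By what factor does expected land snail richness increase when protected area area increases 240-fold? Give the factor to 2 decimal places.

S₂/S₁ = (A₂/A₁)^z = 240^0.26
ln(S₂/S₁) = 0.26 × ln 240 = 0.26 × 5.4806 = 1.4250
S₂/S₁ = e^1.4250 ≈ 4.158

4.16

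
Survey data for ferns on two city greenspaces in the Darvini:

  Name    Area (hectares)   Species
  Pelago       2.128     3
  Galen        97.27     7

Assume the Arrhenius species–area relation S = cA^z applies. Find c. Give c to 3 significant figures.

z = ln(S₂/S₁) / ln(A₂/A₁) = ln(7/3) / ln(97.27/2.128) = 0.8473 / 3.8223 = 0.2217
c = S₁ / A₁^z = 3 / 2.128^0.2217 = 3 / 1.182 = 2.538

2.54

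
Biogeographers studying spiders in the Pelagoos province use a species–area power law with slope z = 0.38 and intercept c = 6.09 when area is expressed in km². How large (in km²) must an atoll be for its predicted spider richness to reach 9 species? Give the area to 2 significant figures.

9 = 6.09 × A^0.38  ⇒  A^0.38 = 9/6.09 = 1.478
ln A = ln(1.478) / 0.38 = 0.3906 / 0.38 = 1.0278
A = e^1.0278 ≈ 2.795 km²

2.8 km²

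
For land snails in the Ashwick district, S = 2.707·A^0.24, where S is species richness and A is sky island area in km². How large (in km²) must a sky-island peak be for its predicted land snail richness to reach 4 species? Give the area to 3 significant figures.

5.09 km²

4 = 2.707 × A^0.24  ⇒  A^0.24 = 4/2.707 = 1.478
ln A = ln(1.478) / 0.24 = 0.3905 / 0.24 = 1.6269
A = e^1.6269 ≈ 5.088 km²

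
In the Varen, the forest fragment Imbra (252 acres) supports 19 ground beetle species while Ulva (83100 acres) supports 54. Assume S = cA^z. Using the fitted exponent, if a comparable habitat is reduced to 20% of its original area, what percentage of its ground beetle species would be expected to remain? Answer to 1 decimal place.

z = ln(54/19) / ln(83100/252) = 1.0445 / 5.7984 = 0.1801
S_new/S_old = (A_new/A_old)^z = 0.2^0.1801 = exp(0.1801 × -1.6094) = 0.7483

74.8%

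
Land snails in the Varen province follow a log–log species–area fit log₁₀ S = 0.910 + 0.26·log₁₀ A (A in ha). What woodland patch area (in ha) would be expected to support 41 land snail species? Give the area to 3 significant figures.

41 = 8.128 × A^0.26  ⇒  A^0.26 = 41/8.128 = 5.044
ln A = ln(5.044) / 0.26 = 1.6182 / 0.26 = 6.2239
A = e^6.2239 ≈ 504.7 ha

505 ha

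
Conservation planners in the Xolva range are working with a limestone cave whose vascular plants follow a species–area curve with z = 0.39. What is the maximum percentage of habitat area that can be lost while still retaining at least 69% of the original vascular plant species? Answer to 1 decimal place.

Need (A_new/A_old)^0.39 = 0.69, so A_new/A_old = 0.69^(1/0.39) = 0.69^2.564
ln(A_new/A_old) = ln 0.69 / 0.39 = -0.3711 / 0.39 = -0.9514
A_new/A_old = e^-0.9514 ≈ 0.3862
Fraction that can be lost = 1 − 0.3862 = 0.6138

61.4%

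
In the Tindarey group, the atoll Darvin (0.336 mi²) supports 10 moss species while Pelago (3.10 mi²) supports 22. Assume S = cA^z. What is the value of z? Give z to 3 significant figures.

Taking logs: ln S = ln c + z ln A, so z = (ln S₂ − ln S₁)/(ln A₂ − ln A₁).
z = ln(22/10) / ln(3.1/0.336) = ln(2.2) / ln(9.226) = 0.7885 / 2.2220 = 0.3548

0.355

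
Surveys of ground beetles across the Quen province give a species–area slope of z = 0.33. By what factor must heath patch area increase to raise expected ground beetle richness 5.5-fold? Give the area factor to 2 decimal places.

(A₂/A₁)^0.33 = 5.5, so A₂/A₁ = 5.5^(1/0.33) = 5.5^3.03
ln(A₂/A₁) = ln 5.5 / 0.33 = 1.7047 / 0.33 = 5.1659
A₂/A₁ = e^5.1659 ≈ 175.2

175.20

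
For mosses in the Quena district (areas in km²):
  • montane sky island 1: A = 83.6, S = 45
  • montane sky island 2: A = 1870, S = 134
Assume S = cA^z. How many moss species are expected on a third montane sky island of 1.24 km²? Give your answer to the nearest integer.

10

z = ln(134/45) / ln(1870/83.6) = 1.0912 / 3.1077 = 0.3511
c = 45 / 83.6^0.3511 = 45 / 4.731 = 9.512
S₃ = 9.512 × 1.24^0.3511 = 9.512 × 1.078 ≈ 10.26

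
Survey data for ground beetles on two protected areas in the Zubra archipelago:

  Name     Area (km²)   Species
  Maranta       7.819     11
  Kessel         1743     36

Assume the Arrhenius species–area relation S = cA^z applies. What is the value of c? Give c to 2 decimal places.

7.01

z = ln(S₂/S₁) / ln(A₂/A₁) = ln(36/11) / ln(1743/7.819) = 1.1856 / 5.4068 = 0.2193
c = S₁ / A₁^z = 11 / 7.819^0.2193 = 11 / 1.57 = 7.007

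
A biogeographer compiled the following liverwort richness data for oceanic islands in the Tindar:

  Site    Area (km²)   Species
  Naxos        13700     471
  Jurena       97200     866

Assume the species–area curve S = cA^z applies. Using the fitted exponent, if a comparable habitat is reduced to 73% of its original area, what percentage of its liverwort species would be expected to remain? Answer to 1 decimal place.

90.7%

z = ln(866/471) / ln(97200/13700) = 0.6090 / 1.9594 = 0.3108
S_new/S_old = (A_new/A_old)^z = 0.73^0.3108 = exp(0.3108 × -0.3147) = 0.9068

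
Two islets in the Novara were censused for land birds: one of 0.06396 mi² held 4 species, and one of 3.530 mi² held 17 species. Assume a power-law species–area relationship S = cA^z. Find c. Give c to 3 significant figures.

10.8

z = ln(S₂/S₁) / ln(A₂/A₁) = ln(17/4) / ln(3.53/0.06396) = 1.4469 / 4.0108 = 0.3608
c = S₁ / A₁^z = 4 / 0.06396^0.3608 = 4 / 0.3709 = 10.79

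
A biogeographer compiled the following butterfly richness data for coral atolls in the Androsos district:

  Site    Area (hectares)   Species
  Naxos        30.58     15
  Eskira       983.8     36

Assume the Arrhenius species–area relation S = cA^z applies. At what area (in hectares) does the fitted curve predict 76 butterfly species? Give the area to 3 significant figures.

z = ln(36/15) / ln(983.8/30.58) = 0.8755 / 3.4711 = 0.2522
c = 15 / 30.58^0.2522 = 15 / 2.369 = 6.33
A = (76/6.33)^(1/0.2522) ⇒ ln A = ln(12.01)/0.2522 = 9.8540
A = e^9.8540 ≈ 19034 hectares

19000 hectares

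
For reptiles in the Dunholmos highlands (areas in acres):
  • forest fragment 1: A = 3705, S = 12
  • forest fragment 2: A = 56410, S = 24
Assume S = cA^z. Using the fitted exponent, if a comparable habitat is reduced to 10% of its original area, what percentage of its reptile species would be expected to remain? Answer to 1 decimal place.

55.6%

z = ln(24/12) / ln(56410/3705) = 0.6931 / 2.7230 = 0.2546
S_new/S_old = (A_new/A_old)^z = 0.1^0.2546 = exp(0.2546 × -2.3026) = 0.5565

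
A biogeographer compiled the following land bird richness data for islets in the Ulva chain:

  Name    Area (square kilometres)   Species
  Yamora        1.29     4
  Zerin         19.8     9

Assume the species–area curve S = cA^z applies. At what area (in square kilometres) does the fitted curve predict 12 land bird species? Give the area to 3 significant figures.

z = ln(9/4) / ln(19.8/1.29) = 0.8109 / 2.7310 = 0.2969
c = 4 / 1.29^0.2969 = 4 / 1.079 = 3.709
A = (12/3.709)^(1/0.2969) ⇒ ln A = ln(3.236)/0.2969 = 3.9545
A = e^3.9545 ≈ 52.17 square kilometres

52.2 square kilometres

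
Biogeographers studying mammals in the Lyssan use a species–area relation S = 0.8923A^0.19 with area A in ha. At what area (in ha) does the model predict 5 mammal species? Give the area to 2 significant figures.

5 = 0.8923 × A^0.19  ⇒  A^0.19 = 5/0.8923 = 5.603
ln A = ln(5.603) / 0.19 = 1.7234 / 0.19 = 9.0705
A = e^9.0705 ≈ 8695 ha

8700 ha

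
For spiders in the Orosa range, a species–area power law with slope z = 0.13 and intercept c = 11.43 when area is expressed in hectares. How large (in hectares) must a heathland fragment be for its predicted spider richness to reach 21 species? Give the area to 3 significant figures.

108 hectares

21 = 11.43 × A^0.13  ⇒  A^0.13 = 21/11.43 = 1.837
ln A = ln(1.837) / 0.13 = 0.6083 / 0.13 = 4.6791
A = e^4.6791 ≈ 107.7 hectares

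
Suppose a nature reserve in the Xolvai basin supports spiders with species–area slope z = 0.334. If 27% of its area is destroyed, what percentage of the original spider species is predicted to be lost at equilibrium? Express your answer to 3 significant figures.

S_new/S_old = (A_new/A_old)^z = 0.73^0.334
= exp(0.334 × ln 0.73) = exp(0.334 × -0.3147) = exp(-0.1051) ≈ 0.9002
Fraction lost = 1 − 0.9002 = 0.09978

9.98%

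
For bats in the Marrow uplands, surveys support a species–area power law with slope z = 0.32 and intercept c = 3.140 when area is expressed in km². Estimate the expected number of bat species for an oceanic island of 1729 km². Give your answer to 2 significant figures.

34

S = 3.14 × 1729^0.32
ln S = ln 3.14 + 0.32 × ln 1729 = 1.1442 + 0.32 × 7.4553 = 3.5299
S = e^3.5299 ≈ 34.12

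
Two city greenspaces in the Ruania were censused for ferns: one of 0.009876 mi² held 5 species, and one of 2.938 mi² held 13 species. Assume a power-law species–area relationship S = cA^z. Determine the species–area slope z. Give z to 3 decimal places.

0.168

Taking logs: ln S = ln c + z ln A, so z = (ln S₂ − ln S₁)/(ln A₂ − ln A₁).
z = ln(13/5) / ln(2.938/0.009876) = ln(2.6) / ln(297.5) = 0.9555 / 5.6954 = 0.1678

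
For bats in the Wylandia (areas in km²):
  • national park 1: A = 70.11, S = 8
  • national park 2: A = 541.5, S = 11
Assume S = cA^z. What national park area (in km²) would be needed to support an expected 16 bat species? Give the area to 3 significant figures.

6000 km²

z = ln(11/8) / ln(541.5/70.11) = 0.3185 / 2.0443 = 0.1558
c = 8 / 70.11^0.1558 = 8 / 1.939 = 4.126
A = (16/4.126)^(1/0.1558) ⇒ ln A = ln(3.878)/0.1558 = 8.6996
A = e^8.6996 ≈ 6001 km²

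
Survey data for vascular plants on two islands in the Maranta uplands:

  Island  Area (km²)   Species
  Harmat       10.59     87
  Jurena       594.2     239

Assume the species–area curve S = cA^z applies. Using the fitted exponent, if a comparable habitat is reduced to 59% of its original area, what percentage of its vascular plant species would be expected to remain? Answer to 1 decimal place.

z = ln(239/87) / ln(594.2/10.59) = 1.0106 / 4.0273 = 0.2509
S_new/S_old = (A_new/A_old)^z = 0.59^0.2509 = exp(0.2509 × -0.5276) = 0.876

87.6%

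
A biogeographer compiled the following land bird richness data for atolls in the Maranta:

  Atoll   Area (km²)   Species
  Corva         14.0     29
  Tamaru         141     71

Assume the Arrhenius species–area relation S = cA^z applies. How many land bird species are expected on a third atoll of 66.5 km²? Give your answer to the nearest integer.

53

z = ln(71/29) / ln(141/14) = 0.8954 / 2.3097 = 0.3877
c = 29 / 14^0.3877 = 29 / 2.782 = 10.43
S₃ = 10.43 × 66.5^0.3877 = 10.43 × 5.089 ≈ 53.06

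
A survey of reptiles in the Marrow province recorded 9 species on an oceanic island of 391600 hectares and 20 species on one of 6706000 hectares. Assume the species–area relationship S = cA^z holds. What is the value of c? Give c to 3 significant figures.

0.241

z = ln(S₂/S₁) / ln(A₂/A₁) = ln(20/9) / ln(6706000/391600) = 0.7985 / 2.8405 = 0.2811
c = S₁ / A₁^z = 9 / 391600^0.2811 = 9 / 37.34 = 0.241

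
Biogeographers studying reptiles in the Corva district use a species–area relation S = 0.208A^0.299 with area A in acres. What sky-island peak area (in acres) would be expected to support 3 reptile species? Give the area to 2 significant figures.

7500 acres

3 = 0.208 × A^0.299  ⇒  A^0.299 = 3/0.208 = 14.42
ln A = ln(14.42) / 0.299 = 2.6688 / 0.299 = 8.9259
A = e^8.9259 ≈ 7524 acres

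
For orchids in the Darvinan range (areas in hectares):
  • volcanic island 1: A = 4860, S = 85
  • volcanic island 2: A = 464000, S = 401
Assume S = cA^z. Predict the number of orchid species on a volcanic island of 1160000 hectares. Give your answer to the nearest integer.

548

z = ln(401/85) / ln(464000/4860) = 1.5513 / 4.5588 = 0.3403
c = 85 / 4860^0.3403 = 85 / 17.97 = 4.731
S₃ = 4.731 × 1160000^0.3403 = 4.731 × 115.8 ≈ 547.7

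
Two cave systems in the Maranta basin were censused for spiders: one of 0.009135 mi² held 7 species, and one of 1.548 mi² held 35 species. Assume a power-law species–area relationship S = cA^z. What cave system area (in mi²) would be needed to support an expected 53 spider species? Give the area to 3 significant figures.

5.81 mi²

z = ln(35/7) / ln(1.548/0.009135) = 1.6094 / 5.1326 = 0.3136
c = 7 / 0.009135^0.3136 = 7 / 0.2294 = 30.52
A = (53/30.52)^(1/0.3136) ⇒ ln A = ln(1.737)/0.3136 = 1.7602
A = e^1.7602 ≈ 5.814 mi²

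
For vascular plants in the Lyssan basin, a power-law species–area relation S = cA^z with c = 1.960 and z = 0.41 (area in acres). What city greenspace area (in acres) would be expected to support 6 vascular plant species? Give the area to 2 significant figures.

6 = 1.96 × A^0.41  ⇒  A^0.41 = 6/1.96 = 3.061
ln A = ln(3.061) / 0.41 = 1.1188 / 0.41 = 2.7288
A = e^2.7288 ≈ 15.31 acres

15 acres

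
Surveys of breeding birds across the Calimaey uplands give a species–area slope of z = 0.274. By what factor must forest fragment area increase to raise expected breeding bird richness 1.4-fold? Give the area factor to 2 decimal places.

(A₂/A₁)^0.274 = 1.4, so A₂/A₁ = 1.4^(1/0.274) = 1.4^3.65
ln(A₂/A₁) = ln 1.4 / 0.274 = 0.3365 / 0.274 = 1.2280
A₂/A₁ = e^1.2280 ≈ 3.414

3.41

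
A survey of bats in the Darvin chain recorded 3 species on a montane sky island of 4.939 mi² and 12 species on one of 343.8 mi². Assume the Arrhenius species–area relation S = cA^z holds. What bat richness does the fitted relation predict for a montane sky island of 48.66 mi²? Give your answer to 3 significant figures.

z = ln(12/3) / ln(343.8/4.939) = 1.3863 / 4.2429 = 0.3267
c = 3 / 4.939^0.3267 = 3 / 1.685 = 1.78
S₃ = 1.78 × 48.66^0.3267 = 1.78 × 3.558 ≈ 6.335

6.33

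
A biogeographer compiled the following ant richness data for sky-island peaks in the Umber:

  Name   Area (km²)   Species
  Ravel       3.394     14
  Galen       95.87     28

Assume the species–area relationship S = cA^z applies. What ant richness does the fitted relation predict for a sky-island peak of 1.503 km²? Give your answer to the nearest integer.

z = ln(28/14) / ln(95.87/3.394) = 0.6931 / 3.3410 = 0.2075
c = 14 / 3.394^0.2075 = 14 / 1.289 = 10.86
S₃ = 10.86 × 1.503^0.2075 = 10.86 × 1.088 ≈ 11.82

12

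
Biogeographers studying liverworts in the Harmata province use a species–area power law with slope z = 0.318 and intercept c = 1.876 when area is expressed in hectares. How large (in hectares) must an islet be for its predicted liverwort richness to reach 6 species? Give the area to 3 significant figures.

38.7 hectares

6 = 1.876 × A^0.318  ⇒  A^0.318 = 6/1.876 = 3.198
ln A = ln(3.198) / 0.318 = 1.1626 / 0.318 = 3.6560
A = e^3.6560 ≈ 38.71 hectares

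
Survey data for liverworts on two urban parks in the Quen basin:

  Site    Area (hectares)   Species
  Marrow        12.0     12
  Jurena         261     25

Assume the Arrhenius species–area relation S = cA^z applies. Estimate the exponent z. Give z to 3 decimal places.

0.238

Taking logs: ln S = ln c + z ln A, so z = (ln S₂ − ln S₁)/(ln A₂ − ln A₁).
z = ln(25/12) / ln(261/12) = ln(2.083) / ln(21.75) = 0.7340 / 3.0796 = 0.2383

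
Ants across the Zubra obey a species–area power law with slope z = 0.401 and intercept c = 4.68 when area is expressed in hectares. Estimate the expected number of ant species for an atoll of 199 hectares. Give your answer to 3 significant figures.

S = 4.68 × 199^0.401 = 4.68 × 8.353 ≈ 39.09

39.1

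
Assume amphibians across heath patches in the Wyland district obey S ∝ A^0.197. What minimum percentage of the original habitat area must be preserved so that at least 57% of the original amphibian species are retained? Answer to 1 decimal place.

Need (A_new/A_old)^0.197 = 0.57, so A_new/A_old = 0.57^(1/0.197) = 0.57^5.076
ln(A_new/A_old) = ln 0.57 / 0.197 = -0.5621 / 0.197 = -2.8534
A_new/A_old = e^-2.8534 ≈ 0.05765

5.8%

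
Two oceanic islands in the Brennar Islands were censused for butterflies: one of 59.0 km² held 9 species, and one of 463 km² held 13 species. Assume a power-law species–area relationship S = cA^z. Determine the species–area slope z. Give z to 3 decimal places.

0.178

Taking logs: ln S = ln c + z ln A, so z = (ln S₂ − ln S₁)/(ln A₂ − ln A₁).
z = ln(13/9) / ln(463/59) = ln(1.444) / ln(7.847) = 0.3677 / 2.0602 = 0.1785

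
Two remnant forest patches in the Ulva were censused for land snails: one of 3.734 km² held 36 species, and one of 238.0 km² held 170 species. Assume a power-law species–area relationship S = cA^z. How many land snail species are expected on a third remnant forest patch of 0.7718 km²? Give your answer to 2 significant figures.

20

z = ln(170/36) / ln(238/3.734) = 1.5523 / 4.1548 = 0.3736
c = 36 / 3.734^0.3736 = 36 / 1.636 = 22.01
S₃ = 22.01 × 0.7718^0.3736 = 22.01 × 0.9078 ≈ 19.98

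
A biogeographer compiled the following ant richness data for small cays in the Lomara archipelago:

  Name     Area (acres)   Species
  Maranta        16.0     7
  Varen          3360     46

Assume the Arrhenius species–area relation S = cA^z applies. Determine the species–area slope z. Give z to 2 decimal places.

0.35

Taking logs: ln S = ln c + z ln A, so z = (ln S₂ − ln S₁)/(ln A₂ − ln A₁).
z = ln(46/7) / ln(3360/16) = ln(6.571) / ln(210) = 1.8827 / 5.3471 = 0.3521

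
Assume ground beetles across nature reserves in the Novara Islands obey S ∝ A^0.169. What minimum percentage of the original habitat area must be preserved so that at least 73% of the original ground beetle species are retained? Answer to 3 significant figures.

15.5%

Need (A_new/A_old)^0.169 = 0.73, so A_new/A_old = 0.73^(1/0.169) = 0.73^5.917
ln(A_new/A_old) = ln 0.73 / 0.169 = -0.3147 / 0.169 = -1.8622
A_new/A_old = e^-1.8622 ≈ 0.1553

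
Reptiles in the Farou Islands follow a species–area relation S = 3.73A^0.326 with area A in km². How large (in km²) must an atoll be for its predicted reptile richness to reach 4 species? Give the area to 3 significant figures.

1.24 km²

4 = 3.73 × A^0.326  ⇒  A^0.326 = 4/3.73 = 1.072
ln A = ln(1.072) / 0.326 = 0.0699 / 0.326 = 0.2144
A = e^0.2144 ≈ 1.239 km²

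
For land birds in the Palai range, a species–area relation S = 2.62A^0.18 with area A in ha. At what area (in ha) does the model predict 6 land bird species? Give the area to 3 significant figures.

99.8 ha

6 = 2.62 × A^0.18  ⇒  A^0.18 = 6/2.62 = 2.29
ln A = ln(2.29) / 0.18 = 0.8286 / 0.18 = 4.6033
A = e^4.6033 ≈ 99.81 ha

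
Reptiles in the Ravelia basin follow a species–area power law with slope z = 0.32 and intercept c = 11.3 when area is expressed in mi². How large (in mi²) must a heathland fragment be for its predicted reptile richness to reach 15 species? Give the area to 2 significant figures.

15 = 11.3 × A^0.32  ⇒  A^0.32 = 15/11.3 = 1.327
ln A = ln(1.327) / 0.32 = 0.2832 / 0.32 = 0.8851
A = e^0.8851 ≈ 2.423 mi²

2.4 mi²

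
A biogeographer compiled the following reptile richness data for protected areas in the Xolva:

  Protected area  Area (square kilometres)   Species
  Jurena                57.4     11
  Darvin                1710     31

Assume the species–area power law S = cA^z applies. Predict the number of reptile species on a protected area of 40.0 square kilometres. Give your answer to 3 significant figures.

z = ln(31/11) / ln(1710/57.4) = 1.0361 / 3.3942 = 0.3053
c = 11 / 57.4^0.3053 = 11 / 3.443 = 3.195
S₃ = 3.195 × 40^0.3053 = 3.195 × 3.083 ≈ 9.852

9.85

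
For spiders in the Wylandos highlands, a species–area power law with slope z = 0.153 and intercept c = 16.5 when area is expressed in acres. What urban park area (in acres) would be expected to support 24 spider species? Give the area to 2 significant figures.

24 = 16.5 × A^0.153  ⇒  A^0.153 = 24/16.5 = 1.455
ln A = ln(1.455) / 0.153 = 0.3747 / 0.153 = 2.4490
A = e^2.4490 ≈ 11.58 acres

12 acres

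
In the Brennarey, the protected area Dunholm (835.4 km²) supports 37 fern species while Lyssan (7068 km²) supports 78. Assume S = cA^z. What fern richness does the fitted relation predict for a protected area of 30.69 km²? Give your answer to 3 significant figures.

z = ln(78/37) / ln(7068/835.4) = 0.7458 / 2.1354 = 0.3492
c = 37 / 835.4^0.3492 = 37 / 10.48 = 3.53
S₃ = 3.53 × 30.69^0.3492 = 3.53 × 3.306 ≈ 11.67

11.7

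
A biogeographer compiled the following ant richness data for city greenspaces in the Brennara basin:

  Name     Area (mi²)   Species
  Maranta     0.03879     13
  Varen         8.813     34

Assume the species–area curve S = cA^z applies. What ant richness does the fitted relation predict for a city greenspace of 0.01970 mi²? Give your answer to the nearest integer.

12

z = ln(34/13) / ln(8.813/0.03879) = 0.9614 / 5.4258 = 0.1772
c = 13 / 0.03879^0.1772 = 13 / 0.5623 = 23.12
S₃ = 23.12 × 0.0197^0.1772 = 23.12 × 0.4986 ≈ 11.53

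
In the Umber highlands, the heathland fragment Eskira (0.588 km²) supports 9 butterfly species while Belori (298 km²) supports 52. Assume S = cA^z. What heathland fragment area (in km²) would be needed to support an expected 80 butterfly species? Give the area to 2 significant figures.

z = ln(52/9) / ln(298/0.588) = 1.7540 / 6.2281 = 0.2816
c = 9 / 0.588^0.2816 = 9 / 0.8611 = 10.45
A = (80/10.45)^(1/0.2816) ⇒ ln A = ln(7.654)/0.2816 = 7.2267
A = e^7.2267 ≈ 1376 km²

1400 km²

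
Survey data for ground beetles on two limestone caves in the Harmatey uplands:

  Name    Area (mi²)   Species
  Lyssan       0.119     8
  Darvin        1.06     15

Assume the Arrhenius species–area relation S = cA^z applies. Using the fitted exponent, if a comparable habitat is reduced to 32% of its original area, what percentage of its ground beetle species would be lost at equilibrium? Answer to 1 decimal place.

z = ln(15/8) / ln(1.06/0.119) = 0.6286 / 2.1869 = 0.2874
S_new/S_old = (A_new/A_old)^z = 0.32^0.2874 = exp(0.2874 × -1.1394) = 0.7207
Fraction lost = 1 − 0.7207 = 0.2793

27.9%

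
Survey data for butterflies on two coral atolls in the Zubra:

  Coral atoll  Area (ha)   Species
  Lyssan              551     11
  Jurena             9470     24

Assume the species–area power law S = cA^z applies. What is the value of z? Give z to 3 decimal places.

Taking logs: ln S = ln c + z ln A, so z = (ln S₂ − ln S₁)/(ln A₂ − ln A₁).
z = ln(24/11) / ln(9470/551) = ln(2.182) / ln(17.19) = 0.7802 / 2.8441 = 0.2743

0.274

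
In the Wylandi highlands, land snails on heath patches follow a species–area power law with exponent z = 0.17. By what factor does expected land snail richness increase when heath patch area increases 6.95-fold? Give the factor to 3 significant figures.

S₂/S₁ = (A₂/A₁)^z = 6.95^0.17
ln(S₂/S₁) = 0.17 × ln 6.95 = 0.17 × 1.9387 = 0.3296
S₂/S₁ = e^0.3296 ≈ 1.39

1.39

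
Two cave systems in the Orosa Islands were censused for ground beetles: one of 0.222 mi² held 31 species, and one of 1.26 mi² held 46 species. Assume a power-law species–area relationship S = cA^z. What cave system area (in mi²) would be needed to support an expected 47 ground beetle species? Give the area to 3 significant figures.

z = ln(46/31) / ln(1.26/0.222) = 0.3947 / 1.7362 = 0.2273
c = 31 / 0.222^0.2273 = 31 / 0.7103 = 43.65
A = (47/43.65)^(1/0.2273) ⇒ ln A = ln(1.077)/0.2273 = 0.3257
A = e^0.3257 ≈ 1.385 mi²

1.39 mi²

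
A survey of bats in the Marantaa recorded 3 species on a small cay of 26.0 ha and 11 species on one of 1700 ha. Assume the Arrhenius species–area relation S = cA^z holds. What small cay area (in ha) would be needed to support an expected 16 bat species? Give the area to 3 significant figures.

5680 ha

z = ln(11/3) / ln(1700/26) = 1.2993 / 4.1803 = 0.3108
c = 3 / 26^0.3108 = 3 / 2.753 = 1.09
A = (16/1.09)^(1/0.3108) ⇒ ln A = ln(14.68)/0.3108 = 8.6439
A = e^8.6439 ≈ 5676 ha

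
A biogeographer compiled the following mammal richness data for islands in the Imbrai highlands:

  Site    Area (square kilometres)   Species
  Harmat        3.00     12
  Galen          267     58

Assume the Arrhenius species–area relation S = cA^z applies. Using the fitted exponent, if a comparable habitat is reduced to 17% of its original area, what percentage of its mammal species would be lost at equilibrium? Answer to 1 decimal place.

z = ln(58/12) / ln(267/3) = 1.5755 / 4.4886 = 0.3510
S_new/S_old = (A_new/A_old)^z = 0.17^0.3510 = exp(0.3510 × -1.7720) = 0.5369
Fraction lost = 1 − 0.5369 = 0.4631

46.3%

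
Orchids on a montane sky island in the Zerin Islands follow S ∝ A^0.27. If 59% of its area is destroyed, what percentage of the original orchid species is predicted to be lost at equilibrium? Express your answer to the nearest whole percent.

21%

S_new/S_old = (A_new/A_old)^z = 0.41^0.27
= exp(0.27 × ln 0.41) = exp(0.27 × -0.8916) = exp(-0.2407) ≈ 0.7861
Fraction lost = 1 − 0.7861 = 0.2139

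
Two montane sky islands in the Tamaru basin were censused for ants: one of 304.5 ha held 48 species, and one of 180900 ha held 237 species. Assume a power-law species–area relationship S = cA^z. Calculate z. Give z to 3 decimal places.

Taking logs: ln S = ln c + z ln A, so z = (ln S₂ − ln S₁)/(ln A₂ − ln A₁).
z = ln(237/48) / ln(180900/304.5) = ln(4.938) / ln(594.1) = 1.5969 / 6.3870 = 0.2500

0.250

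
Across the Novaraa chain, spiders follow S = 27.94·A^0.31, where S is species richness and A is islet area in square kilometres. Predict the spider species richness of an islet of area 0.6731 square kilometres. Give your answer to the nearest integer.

25 species

S = 27.94 × 0.6731^0.31
ln S = ln 27.94 + 0.31 × ln 0.6731 = 3.3301 + 0.31 × -0.3959 = 3.2073
S = e^3.2073 ≈ 24.71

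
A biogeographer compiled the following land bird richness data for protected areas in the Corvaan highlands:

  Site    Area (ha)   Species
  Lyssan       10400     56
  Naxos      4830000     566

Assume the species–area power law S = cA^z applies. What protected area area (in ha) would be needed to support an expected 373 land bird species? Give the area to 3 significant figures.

z = ln(566/56) / ln(4830000/10400) = 2.3132 / 6.1408 = 0.3767
c = 56 / 10400^0.3767 = 56 / 32.6 = 1.718
A = (373/1.718)^(1/0.3767) ⇒ ln A = ln(217.1)/0.3767 = 14.2833
A = e^14.2833 ≈ 1596519 ha

1600000 ha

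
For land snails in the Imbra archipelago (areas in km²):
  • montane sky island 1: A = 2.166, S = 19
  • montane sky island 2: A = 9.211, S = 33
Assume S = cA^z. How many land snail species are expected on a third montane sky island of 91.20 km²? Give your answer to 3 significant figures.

z = ln(33/19) / ln(9.211/2.166) = 0.5521 / 1.4475 = 0.3814
c = 19 / 2.166^0.3814 = 19 / 1.343 = 14.15
S₃ = 14.15 × 91.2^0.3814 = 14.15 × 5.591 ≈ 79.12

79.1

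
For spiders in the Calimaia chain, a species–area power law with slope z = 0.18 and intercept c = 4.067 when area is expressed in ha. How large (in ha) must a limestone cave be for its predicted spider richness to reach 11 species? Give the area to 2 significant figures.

250 ha

11 = 4.067 × A^0.18  ⇒  A^0.18 = 11/4.067 = 2.705
ln A = ln(2.705) / 0.18 = 0.9950 / 0.18 = 5.5277
A = e^5.5277 ≈ 251.6 ha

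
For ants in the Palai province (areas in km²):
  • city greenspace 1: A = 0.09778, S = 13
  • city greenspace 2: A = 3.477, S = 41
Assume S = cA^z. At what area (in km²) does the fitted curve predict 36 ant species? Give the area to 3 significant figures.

z = ln(41/13) / ln(3.477/0.09778) = 1.1486 / 3.5712 = 0.3216
c = 13 / 0.09778^0.3216 = 13 / 0.4734 = 27.46
A = (36/27.46)^(1/0.3216) ⇒ ln A = ln(1.311)/0.3216 = 0.8418
A = e^0.8418 ≈ 2.321 km²

2.32 km²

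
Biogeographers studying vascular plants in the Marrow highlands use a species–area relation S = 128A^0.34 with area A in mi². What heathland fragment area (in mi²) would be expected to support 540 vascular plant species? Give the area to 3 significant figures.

69.0 mi²

540 = 128 × A^0.34  ⇒  A^0.34 = 540/128 = 4.219
ln A = ln(4.219) / 0.34 = 1.4395 / 0.34 = 4.2339
A = e^4.2339 ≈ 68.99 mi²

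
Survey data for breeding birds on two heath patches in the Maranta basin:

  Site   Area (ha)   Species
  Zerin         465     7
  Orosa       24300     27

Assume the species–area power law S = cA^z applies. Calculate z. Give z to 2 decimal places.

Taking logs: ln S = ln c + z ln A, so z = (ln S₂ − ln S₁)/(ln A₂ − ln A₁).
z = ln(27/7) / ln(24300/465) = ln(3.857) / ln(52.26) = 1.3499 / 3.9562 = 0.3412

0.34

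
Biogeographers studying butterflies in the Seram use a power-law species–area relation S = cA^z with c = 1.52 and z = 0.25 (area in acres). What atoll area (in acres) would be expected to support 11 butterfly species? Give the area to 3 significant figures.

2740 acres

11 = 1.52 × A^0.25  ⇒  A^0.25 = 11/1.52 = 7.237
ln A = ln(7.237) / 0.25 = 1.9792 / 0.25 = 7.9167
A = e^7.9167 ≈ 2743 acres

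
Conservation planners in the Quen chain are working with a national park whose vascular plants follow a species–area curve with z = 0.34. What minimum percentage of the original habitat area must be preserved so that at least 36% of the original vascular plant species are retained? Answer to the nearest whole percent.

Need (A_new/A_old)^0.34 = 0.36, so A_new/A_old = 0.36^(1/0.34) = 0.36^2.941
ln(A_new/A_old) = ln 0.36 / 0.34 = -1.0217 / 0.34 = -3.0049
A_new/A_old = e^-3.0049 ≈ 0.04955

5%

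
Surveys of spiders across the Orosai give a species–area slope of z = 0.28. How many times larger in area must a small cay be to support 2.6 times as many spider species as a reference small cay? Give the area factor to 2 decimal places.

(A₂/A₁)^0.28 = 2.6, so A₂/A₁ = 2.6^(1/0.28) = 2.6^3.571
ln(A₂/A₁) = ln 2.6 / 0.28 = 0.9555 / 0.28 = 3.4125
A₂/A₁ = e^3.4125 ≈ 30.34

30.34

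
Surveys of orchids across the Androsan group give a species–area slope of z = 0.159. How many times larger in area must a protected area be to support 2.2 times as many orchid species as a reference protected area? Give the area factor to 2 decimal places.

142.43

(A₂/A₁)^0.159 = 2.2, so A₂/A₁ = 2.2^(1/0.159) = 2.2^6.289
ln(A₂/A₁) = ln 2.2 / 0.159 = 0.7885 / 0.159 = 4.9589
A₂/A₁ = e^4.9589 ≈ 142.4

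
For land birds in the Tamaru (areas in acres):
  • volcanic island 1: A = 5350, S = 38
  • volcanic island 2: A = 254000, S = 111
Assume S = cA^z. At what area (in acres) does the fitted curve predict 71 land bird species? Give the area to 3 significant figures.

z = ln(111/38) / ln(254000/5350) = 1.0719 / 3.8602 = 0.2777
c = 38 / 5350^0.2777 = 38 / 10.85 = 3.503
A = (71/3.503)^(1/0.2777) ⇒ ln A = ln(20.27)/0.2777 = 10.8359
A = e^10.8359 ≈ 50813 acres

50800 acres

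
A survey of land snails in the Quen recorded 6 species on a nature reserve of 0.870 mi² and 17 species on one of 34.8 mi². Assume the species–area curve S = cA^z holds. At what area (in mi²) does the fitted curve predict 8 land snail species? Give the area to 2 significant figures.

z = ln(17/6) / ln(34.8/0.87) = 1.0415 / 3.6889 = 0.2823
c = 6 / 0.87^0.2823 = 6 / 0.9614 = 6.241
A = (8/6.241)^(1/0.2823) ⇒ ln A = ln(1.282)/0.2823 = 0.8797
A = e^0.8797 ≈ 2.41 mi²

2.4 mi²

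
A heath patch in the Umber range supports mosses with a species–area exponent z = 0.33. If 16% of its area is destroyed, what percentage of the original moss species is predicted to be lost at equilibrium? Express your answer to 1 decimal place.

S_new/S_old = (A_new/A_old)^z = 0.84^0.33
= exp(0.33 × ln 0.84) = exp(0.33 × -0.1744) = exp(-0.0575) ≈ 0.9441
Fraction lost = 1 − 0.9441 = 0.05591

5.6%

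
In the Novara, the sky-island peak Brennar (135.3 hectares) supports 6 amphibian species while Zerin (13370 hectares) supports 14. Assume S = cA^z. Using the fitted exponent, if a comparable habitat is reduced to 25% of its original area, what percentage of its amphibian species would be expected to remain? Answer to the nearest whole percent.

z = ln(14/6) / ln(13370/135.3) = 0.8473 / 4.5933 = 0.1845
S_new/S_old = (A_new/A_old)^z = 0.25^0.1845 = exp(0.1845 × -1.3863) = 0.7744

77%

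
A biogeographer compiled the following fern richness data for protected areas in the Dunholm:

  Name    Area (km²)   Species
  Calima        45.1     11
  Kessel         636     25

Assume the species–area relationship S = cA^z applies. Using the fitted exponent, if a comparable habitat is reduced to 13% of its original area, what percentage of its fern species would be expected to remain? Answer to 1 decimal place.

z = ln(25/11) / ln(636/45.1) = 0.8210 / 2.6463 = 0.3102
S_new/S_old = (A_new/A_old)^z = 0.13^0.3102 = exp(0.3102 × -2.0402) = 0.531

53.1%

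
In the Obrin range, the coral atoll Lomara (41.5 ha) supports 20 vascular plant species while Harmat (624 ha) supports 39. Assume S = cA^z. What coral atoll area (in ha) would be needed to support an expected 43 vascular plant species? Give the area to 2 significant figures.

z = ln(39/20) / ln(624/41.5) = 0.6678 / 2.7105 = 0.2464
c = 20 / 41.5^0.2464 = 20 / 2.504 = 7.987
A = (43/7.987)^(1/0.2464) ⇒ ln A = ln(5.384)/0.2464 = 6.8324
A = e^6.8324 ≈ 927.4 ha

930 ha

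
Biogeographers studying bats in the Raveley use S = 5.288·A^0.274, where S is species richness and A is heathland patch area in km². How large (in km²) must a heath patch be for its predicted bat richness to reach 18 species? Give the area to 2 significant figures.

87 km²

18 = 5.288 × A^0.274  ⇒  A^0.274 = 18/5.288 = 3.404
ln A = ln(3.404) / 0.274 = 1.2249 / 0.274 = 4.4706
A = e^4.4706 ≈ 87.41 km²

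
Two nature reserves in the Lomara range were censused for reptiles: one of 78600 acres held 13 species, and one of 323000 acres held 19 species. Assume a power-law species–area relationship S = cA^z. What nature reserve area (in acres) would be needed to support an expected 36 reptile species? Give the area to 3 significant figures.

3490000 acres

z = ln(19/13) / ln(323000/78600) = 0.3795 / 1.4133 = 0.2685
c = 13 / 78600^0.2685 = 13 / 20.63 = 0.6301
A = (36/0.6301)^(1/0.2685) ⇒ ln A = ln(57.13)/0.2685 = 15.0654
A = e^15.0654 ≈ 3490113 acres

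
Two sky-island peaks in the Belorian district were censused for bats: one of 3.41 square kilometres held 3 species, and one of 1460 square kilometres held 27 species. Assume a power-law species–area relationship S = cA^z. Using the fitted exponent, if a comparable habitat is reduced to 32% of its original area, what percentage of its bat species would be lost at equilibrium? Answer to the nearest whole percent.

z = ln(27/3) / ln(1460/3.41) = 2.1972 / 6.0595 = 0.3626
S_new/S_old = (A_new/A_old)^z = 0.32^0.3626 = exp(0.3626 × -1.1394) = 0.6616
Fraction lost = 1 − 0.6616 = 0.3384

34%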